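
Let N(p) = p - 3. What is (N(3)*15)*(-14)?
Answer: 0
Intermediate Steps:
N(p) = -3 + p
(N(3)*15)*(-14) = ((-3 + 3)*15)*(-14) = (0*15)*(-14) = 0*(-14) = 0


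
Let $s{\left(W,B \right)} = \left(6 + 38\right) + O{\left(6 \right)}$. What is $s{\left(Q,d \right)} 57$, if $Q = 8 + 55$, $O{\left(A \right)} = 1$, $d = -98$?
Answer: $2565$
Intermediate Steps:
$Q = 63$
$s{\left(W,B \right)} = 45$ ($s{\left(W,B \right)} = \left(6 + 38\right) + 1 = 44 + 1 = 45$)
$s{\left(Q,d \right)} 57 = 45 \cdot 57 = 2565$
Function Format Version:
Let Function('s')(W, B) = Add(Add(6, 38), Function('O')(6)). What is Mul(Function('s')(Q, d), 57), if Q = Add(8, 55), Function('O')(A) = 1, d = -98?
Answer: 2565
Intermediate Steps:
Q = 63
Function('s')(W, B) = 45 (Function('s')(W, B) = Add(Add(6, 38), 1) = Add(44, 1) = 45)
Mul(Function('s')(Q, d), 57) = Mul(45, 57) = 2565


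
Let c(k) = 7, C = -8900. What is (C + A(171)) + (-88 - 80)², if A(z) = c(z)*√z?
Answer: 19324 + 21*√19 ≈ 19416.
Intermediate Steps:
A(z) = 7*√z
(C + A(171)) + (-88 - 80)² = (-8900 + 7*√171) + (-88 - 80)² = (-8900 + 7*(3*√19)) + (-168)² = (-8900 + 21*√19) + 28224 = 19324 + 21*√19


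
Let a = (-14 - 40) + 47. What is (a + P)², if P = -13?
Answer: 400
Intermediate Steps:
a = -7 (a = -54 + 47 = -7)
(a + P)² = (-7 - 13)² = (-20)² = 400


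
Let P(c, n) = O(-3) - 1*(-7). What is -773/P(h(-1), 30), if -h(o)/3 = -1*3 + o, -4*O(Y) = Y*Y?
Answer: -3092/19 ≈ -162.74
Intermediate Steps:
O(Y) = -Y²/4 (O(Y) = -Y*Y/4 = -Y²/4)
h(o) = 9 - 3*o (h(o) = -3*(-1*3 + o) = -3*(-3 + o) = 9 - 3*o)
P(c, n) = 19/4 (P(c, n) = -¼*(-3)² - 1*(-7) = -¼*9 + 7 = -9/4 + 7 = 19/4)
-773/P(h(-1), 30) = -773/19/4 = -773*4/19 = -3092/19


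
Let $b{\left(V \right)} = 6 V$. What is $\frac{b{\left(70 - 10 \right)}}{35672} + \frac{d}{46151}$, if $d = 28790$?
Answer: $\frac{18635915}{29398187} \approx 0.63391$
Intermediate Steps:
$\frac{b{\left(70 - 10 \right)}}{35672} + \frac{d}{46151} = \frac{6 \left(70 - 10\right)}{35672} + \frac{28790}{46151} = 6 \cdot 60 \cdot \frac{1}{35672} + 28790 \cdot \frac{1}{46151} = 360 \cdot \frac{1}{35672} + \frac{28790}{46151} = \frac{45}{4459} + \frac{28790}{46151} = \frac{18635915}{29398187}$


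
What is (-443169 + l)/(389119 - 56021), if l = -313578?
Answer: -756747/333098 ≈ -2.2718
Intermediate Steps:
(-443169 + l)/(389119 - 56021) = (-443169 - 313578)/(389119 - 56021) = -756747/333098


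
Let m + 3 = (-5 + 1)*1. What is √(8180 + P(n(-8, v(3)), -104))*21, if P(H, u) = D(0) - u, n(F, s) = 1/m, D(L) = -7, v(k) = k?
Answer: 21*√8277 ≈ 1910.5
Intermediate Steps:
m = -7 (m = -3 + (-5 + 1)*1 = -3 - 4*1 = -3 - 4 = -7)
n(F, s) = -⅐ (n(F, s) = 1/(-7) = -⅐)
P(H, u) = -7 - u
√(8180 + P(n(-8, v(3)), -104))*21 = √(8180 + (-7 - 1*(-104)))*21 = √(8180 + (-7 + 104))*21 = √(8180 + 97)*21 = √8277*21 = 21*√8277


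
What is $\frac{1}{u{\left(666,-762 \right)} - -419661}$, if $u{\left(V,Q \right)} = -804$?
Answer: $\frac{1}{418857} \approx 2.3874 \cdot 10^{-6}$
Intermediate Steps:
$\frac{1}{u{\left(666,-762 \right)} - -419661} = \frac{1}{-804 - -419661} = \frac{1}{-804 + 419661} = \frac{1}{418857}$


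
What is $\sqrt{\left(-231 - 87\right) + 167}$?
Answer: $i \sqrt{151} \approx 12.288 i$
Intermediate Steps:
$\sqrt{\left(-231 - 87\right) + 167} = \sqrt{-318 + 167} = \sqrt{-151} = i \sqrt{151}$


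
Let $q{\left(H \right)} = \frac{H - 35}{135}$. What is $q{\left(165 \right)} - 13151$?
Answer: $- \frac{355051}{27} \approx -13150.0$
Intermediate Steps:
$q{\left(H \right)} = - \frac{7}{27} + \frac{H}{135}$ ($q{\left(H \right)} = \left(-35 + H\right) \frac{1}{135} = - \frac{7}{27} + \frac{H}{135}$)
$q{\left(165 \right)} - 13151 = \left(- \frac{7}{27} + \frac{1}{135} \cdot 165\right) - 13151 = \left(- \frac{7}{27} + \frac{11}{9}\right) - 13151 = \frac{26}{27} - 13151 = - \frac{355051}{27}$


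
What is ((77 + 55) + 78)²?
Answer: 44100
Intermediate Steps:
((77 + 55) + 78)² = (132 + 78)² = 210² = 44100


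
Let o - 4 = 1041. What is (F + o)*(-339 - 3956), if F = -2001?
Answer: 4106020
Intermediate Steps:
o = 1045 (o = 4 + 1041 = 1045)
(F + o)*(-339 - 3956) = (-2001 + 1045)*(-339 - 3956) = -956*(-4295) = 4106020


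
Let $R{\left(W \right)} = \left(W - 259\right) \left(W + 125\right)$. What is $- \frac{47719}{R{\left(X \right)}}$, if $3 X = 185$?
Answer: $\frac{61353}{47360} \approx 1.2955$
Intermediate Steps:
$X = \frac{185}{3}$ ($X = \frac{1}{3} \cdot 185 = \frac{185}{3} \approx 61.667$)
$R{\left(W \right)} = \left(-259 + W\right) \left(125 + W\right)$
$- \frac{47719}{R{\left(X \right)}} = - \frac{47719}{-32375 + \left(\frac{185}{3}\right)^{2} - \frac{24790}{3}} = - \frac{47719}{-32375 + \frac{34225}{9} - \frac{24790}{3}} = - \frac{47719}{- \frac{331520}{9}} = \left(-47719\right) \left(- \frac{9}{331520}\right) = \frac{61353}{47360}$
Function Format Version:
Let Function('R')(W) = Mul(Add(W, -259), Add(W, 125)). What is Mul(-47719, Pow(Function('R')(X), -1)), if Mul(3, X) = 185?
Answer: Rational(61353, 47360) ≈ 1.2955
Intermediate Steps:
X = Rational(185, 3) (X = Mul(Rational(1, 3), 185) = Rational(185, 3) ≈ 61.667)
Function('R')(W) = Mul(Add(-259, W), Add(125, W))
Mul(-47719, Pow(Function('R')(X), -1)) = Mul(-47719, Pow(Add(-32375, Pow(Rational(185, 3), 2), Mul(-134, Rational(185, 3))), -1)) = Mul(-47719, Pow(Add(-32375, Rational(34225, 9), Rational(-24790, 3)), -1)) = Mul(-47719, Pow(Rational(-331520, 9), -1)) = Mul(-47719, Rational(-9, 331520)) = Rational(61353, 47360)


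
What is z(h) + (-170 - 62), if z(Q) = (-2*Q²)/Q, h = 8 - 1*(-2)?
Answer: -252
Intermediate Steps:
h = 10 (h = 8 + 2 = 10)
z(Q) = -2*Q
z(h) + (-170 - 62) = -2*10 + (-170 - 62) = -20 - 232 = -252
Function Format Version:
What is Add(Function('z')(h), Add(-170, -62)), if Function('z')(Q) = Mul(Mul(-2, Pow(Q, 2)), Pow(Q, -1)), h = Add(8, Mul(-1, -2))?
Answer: -252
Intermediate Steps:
h = 10 (h = Add(8, 2) = 10)
Function('z')(Q) = Mul(-2, Q)
Add(Function('z')(h), Add(-170, -62)) = Add(Mul(-2, 10), Add(-170, -62)) = Add(-20, -232) = -252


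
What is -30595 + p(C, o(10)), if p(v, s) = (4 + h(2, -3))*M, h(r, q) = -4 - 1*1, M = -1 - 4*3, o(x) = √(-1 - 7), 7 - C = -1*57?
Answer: -30582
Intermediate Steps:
C = 64 (C = 7 - (-1)*57 = 7 - 1*(-57) = 7 + 57 = 64)
o(x) = 2*I*√2 (o(x) = √(-8) = 2*I*√2)
M = -13 (M = -1 - 12 = -13)
h(r, q) = -5 (h(r, q) = -4 - 1 = -5)
p(v, s) = 13 (p(v, s) = (4 - 5)*(-13) = -1*(-13) = 13)
-30595 + p(C, o(10)) = -30595 + 13 = -30582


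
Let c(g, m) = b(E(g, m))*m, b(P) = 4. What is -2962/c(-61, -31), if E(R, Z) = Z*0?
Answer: 1481/62 ≈ 23.887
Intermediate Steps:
E(R, Z) = 0
c(g, m) = 4*m
-2962/c(-61, -31) = -2962/(4*(-31)) = -2962/(-124) = -2962*(-1/124) = 1481/62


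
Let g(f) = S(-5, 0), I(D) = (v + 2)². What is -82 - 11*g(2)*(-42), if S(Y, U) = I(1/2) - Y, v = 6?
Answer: 31796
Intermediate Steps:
I(D) = 64 (I(D) = (6 + 2)² = 8² = 64)
S(Y, U) = 64 - Y
g(f) = 69 (g(f) = 64 - 1*(-5) = 64 + 5 = 69)
-82 - 11*g(2)*(-42) = -82 - 11*69*(-42) = -82 - 759*(-42) = -82 + 31878 = 31796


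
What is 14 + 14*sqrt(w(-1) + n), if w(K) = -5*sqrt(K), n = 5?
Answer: 14 + 14*sqrt(5 - 5*I) ≈ 48.394 - 14.247*I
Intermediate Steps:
14 + 14*sqrt(w(-1) + n) = 14 + 14*sqrt(-5*I + 5) = 14 + 14*sqrt(5 - 5*I)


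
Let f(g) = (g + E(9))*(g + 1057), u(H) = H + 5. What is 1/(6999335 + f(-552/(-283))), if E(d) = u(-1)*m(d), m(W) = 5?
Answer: 80089/562431371611 ≈ 1.4240e-7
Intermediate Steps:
u(H) = 5 + H
E(d) = 20 (E(d) = (5 - 1)*5 = 4*5 = 20)
f(g) = (20 + g)*(1057 + g) (f(g) = (g + 20)*(g + 1057) = (20 + g)*(1057 + g))
1/(6999335 + f(-552/(-283))) = 1/(6999335 + (21140 + (-552/(-283))² + 1077*(-552/(-283)))) = 1/(6999335 + (21140 + (-552*(-1/283))² + 1077*(-552*(-1/283)))) = 1/(6999335 + (21140 + (552/283)² + 1077*(552/283))) = 1/(6999335 + (21140 + 304704/80089 + 594504/283)) = 1/(6999335 + 1861630796/80089) = 1/(562431371611/80089) = 80089/562431371611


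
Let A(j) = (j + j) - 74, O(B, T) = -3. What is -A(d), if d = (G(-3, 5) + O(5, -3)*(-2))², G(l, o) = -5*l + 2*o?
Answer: -1848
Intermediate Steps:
d = 961 (d = ((-5*(-3) + 2*5) - 3*(-2))² = ((15 + 10) + 6)² = (25 + 6)² = 31² = 961)
A(j) = -74 + 2*j (A(j) = 2*j - 74 = -74 + 2*j)
-A(d) = -(-74 + 2*961) = -(-74 + 1922) = -1*1848 = -1848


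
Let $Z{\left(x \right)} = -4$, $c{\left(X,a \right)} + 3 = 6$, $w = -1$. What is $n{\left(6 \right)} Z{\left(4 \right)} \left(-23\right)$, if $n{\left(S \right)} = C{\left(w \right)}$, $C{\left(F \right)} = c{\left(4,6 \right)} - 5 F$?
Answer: $736$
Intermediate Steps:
$c{\left(X,a \right)} = 3$ ($c{\left(X,a \right)} = -3 + 6 = 3$)
$C{\left(F \right)} = 3 - 5 F$
$n{\left(S \right)} = 8$ ($n{\left(S \right)} = 3 - -5 = 3 + 5 = 8$)
$n{\left(6 \right)} Z{\left(4 \right)} \left(-23\right) = 8 \left(-4\right) \left(-23\right) = \left(-32\right) \left(-23\right) = 736$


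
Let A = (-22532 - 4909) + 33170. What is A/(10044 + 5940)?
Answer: 5729/15984 ≈ 0.35842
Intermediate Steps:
A = 5729 (A = -27441 + 33170 = 5729)
A/(10044 + 5940) = 5729/(10044 + 5940) = 5729/15984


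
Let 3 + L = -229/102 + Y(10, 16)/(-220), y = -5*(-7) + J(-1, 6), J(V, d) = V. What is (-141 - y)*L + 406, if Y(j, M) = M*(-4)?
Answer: 1428287/1122 ≈ 1273.0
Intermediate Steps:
Y(j, M) = -4*M
y = 34 (y = -5*(-7) - 1 = 35 - 1 = 34)
L = -27793/5610 (L = -3 + (-229/102 - 4*16/(-220)) = -3 + (-229*1/102 - 64*(-1/220)) = -3 + (-229/102 + 16/55) = -3 - 10963/5610 = -27793/5610 ≈ -4.9542)
(-141 - y)*L + 406 = (-141 - 1*34)*(-27793/5610) + 406 = (-141 - 34)*(-27793/5610) + 406 = -175*(-27793/5610) + 406 = 972755/1122 + 406 = 1428287/1122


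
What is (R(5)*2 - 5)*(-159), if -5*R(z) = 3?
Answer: 4929/5 ≈ 985.80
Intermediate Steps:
R(z) = -⅗ (R(z) = -⅕*3 = -⅗)
(R(5)*2 - 5)*(-159) = (-⅗*2 - 5)*(-159) = (-6/5 - 5)*(-159) = -31/5*(-159) = 4929/5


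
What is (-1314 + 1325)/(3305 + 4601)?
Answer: 11/7906 ≈ 0.0013913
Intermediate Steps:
(-1314 + 1325)/(3305 + 4601) = 11/7906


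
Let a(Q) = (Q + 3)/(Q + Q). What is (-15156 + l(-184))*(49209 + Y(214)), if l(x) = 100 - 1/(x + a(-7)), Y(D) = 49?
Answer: -476866919661/643 ≈ -7.4163e+8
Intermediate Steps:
a(Q) = (3 + Q)/(2*Q) (a(Q) = (3 + Q)/((2*Q)) = (3 + Q)*(1/(2*Q)) = (3 + Q)/(2*Q))
l(x) = 100 - 1/(2/7 + x) (l(x) = 100 - 1/(x + (½)*(3 - 7)/(-7)) = 100 - 1/(x + (½)*(-⅐)*(-4)) = 100 - 1/(x + 2/7) = 100 - 1/(2/7 + x))
(-15156 + l(-184))*(49209 + Y(214)) = (-15156 + (193 + 700*(-184))/(2 + 7*(-184)))*(49209 + 49) = (-15156 + (193 - 128800)/(2 - 1288))*49258 = (-15156 - 128607/(-1286))*49258 = (-15156 - 1/1286*(-128607))*49258 = (-15156 + 128607/1286)*49258 = -19362009/1286*49258 = -476866919661/643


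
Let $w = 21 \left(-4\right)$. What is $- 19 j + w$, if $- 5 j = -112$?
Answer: $- \frac{2548}{5} \approx -509.6$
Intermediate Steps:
$j = \frac{112}{5}$ ($j = \left(- \frac{1}{5}\right) \left(-112\right) = \frac{112}{5} \approx 22.4$)
$w = -84$
$- 19 j + w = \left(-19\right) \frac{112}{5} - 84 = - \frac{2128}{5} - 84 = - \frac{2548}{5}$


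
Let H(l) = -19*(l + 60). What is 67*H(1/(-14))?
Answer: -1068047/14 ≈ -76289.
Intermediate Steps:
H(l) = -1140 - 19*l (H(l) = -19*(60 + l) = -1140 - 19*l)
67*H(1/(-14)) = 67*(-1140 - 19/(-14)) = 67*(-1140 - 19*(-1/14)) = 67*(-1140 + 19/14) = 67*(-15941/14) = -1068047/14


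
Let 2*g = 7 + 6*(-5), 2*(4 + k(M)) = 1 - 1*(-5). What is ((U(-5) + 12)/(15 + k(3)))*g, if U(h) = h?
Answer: -23/4 ≈ -5.7500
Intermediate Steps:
k(M) = -1 (k(M) = -4 + (1 - 1*(-5))/2 = -4 + (1 + 5)/2 = -4 + (1/2)*6 = -4 + 3 = -1)
g = -23/2 (g = (7 + 6*(-5))/2 = (7 - 30)/2 = (1/2)*(-23) = -23/2 ≈ -11.500)
((U(-5) + 12)/(15 + k(3)))*g = ((-5 + 12)/(15 - 1))*(-23/2) = (7/14)*(-23/2) = (7*(1/14))*(-23/2) = (1/2)*(-23/2) = -23/4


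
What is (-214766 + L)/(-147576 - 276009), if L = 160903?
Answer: 53863/423585 ≈ 0.12716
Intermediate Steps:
(-214766 + L)/(-147576 - 276009) = (-214766 + 160903)/(-147576 - 276009) = -53863/(-423585) = -53863*(-1/423585) = 53863/423585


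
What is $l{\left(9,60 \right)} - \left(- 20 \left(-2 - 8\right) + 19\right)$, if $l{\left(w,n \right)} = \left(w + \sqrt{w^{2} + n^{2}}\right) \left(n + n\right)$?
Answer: $861 + 360 \sqrt{409} \approx 8141.5$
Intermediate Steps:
$l{\left(w,n \right)} = 2 n \left(w + \sqrt{n^{2} + w^{2}}\right)$ ($l{\left(w,n \right)} = \left(w + \sqrt{n^{2} + w^{2}}\right) 2 n = 2 n \left(w + \sqrt{n^{2} + w^{2}}\right)$)
$l{\left(9,60 \right)} - \left(- 20 \left(-2 - 8\right) + 19\right) = 2 \cdot 60 \left(9 + \sqrt{60^{2} + 9^{2}}\right) - \left(- 20 \left(-2 - 8\right) + 19\right) = 2 \cdot 60 \left(9 + \sqrt{3600 + 81}\right) - \left(\left(-20\right) \left(-10\right) + 19\right) = 2 \cdot 60 \left(9 + \sqrt{3681}\right) - \left(200 + 19\right) = 2 \cdot 60 \left(9 + 3 \sqrt{409}\right) - 219 = \left(1080 + 360 \sqrt{409}\right) - 219 = 861 + 360 \sqrt{409}$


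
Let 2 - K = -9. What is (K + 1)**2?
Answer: 144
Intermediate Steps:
K = 11 (K = 2 - 1*(-9) = 2 + 9 = 11)
(K + 1)**2 = (11 + 1)**2 = 12**2 = 144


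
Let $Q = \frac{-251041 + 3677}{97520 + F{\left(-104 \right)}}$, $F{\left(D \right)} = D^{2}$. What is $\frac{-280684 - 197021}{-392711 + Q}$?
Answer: $\frac{2587632444}{2127249313} \approx 1.2164$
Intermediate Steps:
$Q = - \frac{61841}{27084}$ ($Q = \frac{-251041 + 3677}{97520 + \left(-104\right)^{2}} = - \frac{247364}{97520 + 10816} = - \frac{247364}{108336} = \left(-247364\right) \frac{1}{108336} = - \frac{61841}{27084} \approx -2.2833$)
$\frac{-280684 - 197021}{-392711 + Q} = \frac{-280684 - 197021}{-392711 - \frac{61841}{27084}} = - \frac{477705}{- \frac{10636246565}{27084}} = \left(-477705\right) \left(- \frac{27084}{10636246565}\right) = \frac{2587632444}{2127249313}$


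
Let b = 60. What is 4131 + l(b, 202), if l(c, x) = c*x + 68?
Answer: 16319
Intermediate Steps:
l(c, x) = 68 + c*x
4131 + l(b, 202) = 4131 + (68 + 60*202) = 4131 + (68 + 12120) = 4131 + 12188 = 16319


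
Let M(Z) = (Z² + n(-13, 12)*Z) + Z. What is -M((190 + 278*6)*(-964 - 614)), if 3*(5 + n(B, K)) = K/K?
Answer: -8596189092164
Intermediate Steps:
n(B, K) = -14/3 (n(B, K) = -5 + (K/K)/3 = -5 + (⅓)*1 = -5 + ⅓ = -14/3)
M(Z) = Z² - 11*Z/3 (M(Z) = (Z² - 14*Z/3) + Z = Z² - 11*Z/3)
-M((190 + 278*6)*(-964 - 614)) = -(190 + 278*6)*(-964 - 614)*(-11 + 3*((190 + 278*6)*(-964 - 614)))/3 = -(190 + 1668)*(-1578)*(-11 + 3*((190 + 1668)*(-1578)))/3 = -1858*(-1578)*(-11 + 3*(1858*(-1578)))/3 = -(-2931924)*(-11 + 3*(-2931924))/3 = -(-2931924)*(-11 - 8795772)/3 = -(-2931924)*(-8795783)/3 = -1*8596189092164 = -8596189092164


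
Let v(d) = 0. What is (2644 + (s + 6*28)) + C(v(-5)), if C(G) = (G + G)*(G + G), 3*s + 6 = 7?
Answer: 8437/3 ≈ 2812.3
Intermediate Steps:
s = ⅓ (s = -2 + (⅓)*7 = -2 + 7/3 = ⅓ ≈ 0.33333)
C(G) = 4*G² (C(G) = (2*G)*(2*G) = 4*G²)
(2644 + (s + 6*28)) + C(v(-5)) = (2644 + (⅓ + 6*28)) + 4*0² = (2644 + (⅓ + 168)) + 4*0 = (2644 + 505/3) + 0 = 8437/3 + 0 = 8437/3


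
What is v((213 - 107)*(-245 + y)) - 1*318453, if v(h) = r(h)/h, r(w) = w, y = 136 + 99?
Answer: -318452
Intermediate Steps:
y = 235
v(h) = 1 (v(h) = h/h = 1)
v((213 - 107)*(-245 + y)) - 1*318453 = 1 - 1*318453 = 1 - 318453 = -318452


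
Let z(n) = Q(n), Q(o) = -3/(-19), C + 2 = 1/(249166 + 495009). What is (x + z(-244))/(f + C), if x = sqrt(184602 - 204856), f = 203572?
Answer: 744175/959447463423 + 744175*I*sqrt(20254)/151491704751 ≈ 7.7563e-7 + 0.0006991*I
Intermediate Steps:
C = -1488349/744175 (C = -2 + 1/(249166 + 495009) = -2 + 1/744175 = -1488349/744175 ≈ -2.0000)
Q(o) = 3/19 (Q(o) = -3*(-1/19) = 3/19)
z(n) = 3/19
x = I*sqrt(20254) (x = sqrt(-20254) = I*sqrt(20254) ≈ 142.32*I)
(x + z(-244))/(f + C) = (I*sqrt(20254) + 3/19)/(203572 - 1488349/744175) = (3/19 + I*sqrt(20254))/(151491704751/744175) = (3/19 + I*sqrt(20254))*(744175/151491704751) = 744175/959447463423 + 744175*I*sqrt(20254)/151491704751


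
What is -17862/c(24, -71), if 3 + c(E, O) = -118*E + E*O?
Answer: 5954/1513 ≈ 3.9352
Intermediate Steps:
c(E, O) = -3 - 118*E + E*O (c(E, O) = -3 + (-118*E + E*O) = -3 - 118*E + E*O)
-17862/c(24, -71) = -17862/(-3 - 118*24 + 24*(-71)) = -17862/(-3 - 2832 - 1704) = -17862/(-4539) = -17862*(-1/4539) = 5954/1513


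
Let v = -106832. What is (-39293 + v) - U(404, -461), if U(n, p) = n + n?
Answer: -146933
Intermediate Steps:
U(n, p) = 2*n
(-39293 + v) - U(404, -461) = (-39293 - 106832) - 2*404 = -146125 - 1*808 = -146125 - 808 = -146933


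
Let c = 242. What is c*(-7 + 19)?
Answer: 2904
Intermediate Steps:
c*(-7 + 19) = 242*(-7 + 19) = 242*12 = 2904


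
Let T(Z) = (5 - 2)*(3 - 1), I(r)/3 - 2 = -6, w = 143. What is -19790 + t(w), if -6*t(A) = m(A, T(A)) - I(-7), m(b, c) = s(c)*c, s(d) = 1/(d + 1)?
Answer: -138545/7 ≈ -19792.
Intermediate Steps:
I(r) = -12 (I(r) = 6 + 3*(-6) = 6 - 18 = -12)
s(d) = 1/(1 + d)
T(Z) = 6 (T(Z) = 3*2 = 6)
m(b, c) = c/(1 + c)
t(A) = -15/7 (t(A) = -(6/(1 + 6) - 1*(-12))/6 = -(6/7 + 12)/6 = -1/6*90/7 = -15/7)
-19790 + t(w) = -19790 - 15/7 = -138545/7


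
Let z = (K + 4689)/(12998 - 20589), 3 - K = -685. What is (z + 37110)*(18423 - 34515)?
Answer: -4533062218236/7591 ≈ -5.9716e+8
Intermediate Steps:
K = 688 (K = 3 - 1*(-685) = 3 + 685 = 688)
z = -5377/7591 (z = (688 + 4689)/(12998 - 20589) = 5377/(-7591) = 5377*(-1/7591) = -5377/7591 ≈ -0.70834)
(z + 37110)*(18423 - 34515) = (-5377/7591 + 37110)*(18423 - 34515) = (281696633/7591)*(-16092) = -4533062218236/7591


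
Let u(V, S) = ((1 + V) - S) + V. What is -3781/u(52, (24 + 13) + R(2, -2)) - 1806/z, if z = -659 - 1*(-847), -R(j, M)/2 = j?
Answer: -210215/3384 ≈ -62.120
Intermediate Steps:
R(j, M) = -2*j
z = 188 (z = -659 + 847 = 188)
u(V, S) = 1 - S + 2*V (u(V, S) = (1 + V - S) + V = 1 - S + 2*V)
-3781/u(52, (24 + 13) + R(2, -2)) - 1806/z = -3781/(1 - ((24 + 13) - 2*2) + 2*52) - 1806/188 = -3781/(1 - (37 - 4) + 104) - 1806*1/188 = -3781/(1 - 1*33 + 104) - 903/94 = -3781/(1 - 33 + 104) - 903/94 = -3781/72 - 903/94 = -210215/3384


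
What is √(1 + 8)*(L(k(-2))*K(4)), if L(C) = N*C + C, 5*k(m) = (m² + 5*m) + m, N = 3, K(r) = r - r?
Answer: 0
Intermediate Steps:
K(r) = 0
k(m) = m²/5 + 6*m/5 (k(m) = ((m² + 5*m) + m)/5 = (m² + 6*m)/5 = m²/5 + 6*m/5)
L(C) = 4*C (L(C) = 3*C + C = 4*C)
√(1 + 8)*(L(k(-2))*K(4)) = √(1 + 8)*((4*((⅕)*(-2)*(6 - 2)))*0) = √9*((4*((⅕)*(-2)*4))*0) = 3*((4*(-8/5))*0) = 3*(-32/5*0) = 3*0 = 0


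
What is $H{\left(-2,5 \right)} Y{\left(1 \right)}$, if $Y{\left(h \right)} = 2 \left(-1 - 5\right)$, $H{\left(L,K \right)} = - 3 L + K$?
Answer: $-132$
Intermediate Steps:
$H{\left(L,K \right)} = K - 3 L$
$Y{\left(h \right)} = -12$ ($Y{\left(h \right)} = 2 \left(-6\right) = -12$)
$H{\left(-2,5 \right)} Y{\left(1 \right)} = \left(5 - -6\right) \left(-12\right) = \left(5 + 6\right) \left(-12\right) = 11 \left(-12\right) = -132$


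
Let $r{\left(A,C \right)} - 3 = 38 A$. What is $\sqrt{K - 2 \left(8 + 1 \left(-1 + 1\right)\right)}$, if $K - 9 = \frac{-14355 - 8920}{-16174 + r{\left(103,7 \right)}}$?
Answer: $\frac{2 i \sqrt{3909983}}{1751} \approx 2.2586 i$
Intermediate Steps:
$r{\left(A,C \right)} = 3 + 38 A$
$K = \frac{19084}{1751}$ ($K = 9 + \frac{-14355 - 8920}{-16174 + \left(3 + 38 \cdot 103\right)} = 9 - \frac{23275}{-16174 + \left(3 + 3914\right)} = 9 - \frac{23275}{-16174 + 3917} = 9 - \frac{23275}{-12257} = 9 - - \frac{3325}{1751} = 9 + \frac{3325}{1751} = \frac{19084}{1751} \approx 10.899$)
$\sqrt{K - 2 \left(8 + 1 \left(-1 + 1\right)\right)} = \sqrt{\frac{19084}{1751} - 2 \left(8 + 1 \left(-1 + 1\right)\right)} = \sqrt{\frac{19084}{1751} - 2 \left(8 + 1 \cdot 0\right)} = \sqrt{\frac{19084}{1751} - 2 \left(8 + 0\right)} = \sqrt{\frac{19084}{1751} - 16} = \sqrt{- \frac{8932}{1751}} = \frac{2 i \sqrt{3909983}}{1751}$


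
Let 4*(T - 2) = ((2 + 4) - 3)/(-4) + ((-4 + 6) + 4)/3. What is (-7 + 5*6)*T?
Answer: 851/16 ≈ 53.188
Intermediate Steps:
T = 37/16 (T = 2 + (((2 + 4) - 3)/(-4) + ((-4 + 6) + 4)/3)/4 = 2 + ((6 - 3)*(-¼) + (2 + 4)*(⅓))/4 = 2 + (3*(-¼) + 6*(⅓))/4 = 2 + (-¾ + 2)/4 = 2 + (¼)*(5/4) = 2 + 5/16 = 37/16 ≈ 2.3125)
(-7 + 5*6)*T = (-7 + 5*6)*(37/16) = (-7 + 30)*(37/16) = 23*(37/16) = 851/16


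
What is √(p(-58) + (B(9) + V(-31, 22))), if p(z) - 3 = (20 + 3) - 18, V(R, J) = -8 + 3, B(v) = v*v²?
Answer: 2*√183 ≈ 27.056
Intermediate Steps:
B(v) = v³
V(R, J) = -5
p(z) = 8 (p(z) = 3 + ((20 + 3) - 18) = 3 + (23 - 18) = 3 + 5 = 8)
√(p(-58) + (B(9) + V(-31, 22))) = √(8 + (9³ - 5)) = √(8 + (729 - 5)) = √(8 + 724) = √732 = 2*√183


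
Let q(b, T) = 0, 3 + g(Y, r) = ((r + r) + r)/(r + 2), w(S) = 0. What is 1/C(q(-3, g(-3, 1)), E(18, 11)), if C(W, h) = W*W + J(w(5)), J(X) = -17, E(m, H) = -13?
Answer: -1/17 ≈ -0.058824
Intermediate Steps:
g(Y, r) = -3 + 3*r/(2 + r) (g(Y, r) = -3 + ((r + r) + r)/(r + 2) = -3 + (2*r + r)/(2 + r) = -3 + (3*r)/(2 + r) = -3 + 3*r/(2 + r))
C(W, h) = -17 + W**2 (C(W, h) = W*W - 17 = W**2 - 17 = -17 + W**2)
1/C(q(-3, g(-3, 1)), E(18, 11)) = 1/(-17 + 0**2) = 1/(-17 + 0) = 1/(-17) = -1/17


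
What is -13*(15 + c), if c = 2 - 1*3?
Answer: -182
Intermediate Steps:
c = -1 (c = 2 - 3 = -1)
-13*(15 + c) = -13*(15 - 1) = -13*14 = -182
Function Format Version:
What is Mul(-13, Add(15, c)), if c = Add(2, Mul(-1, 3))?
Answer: -182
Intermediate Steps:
c = -1 (c = Add(2, -3) = -1)
Mul(-13, Add(15, c)) = Mul(-13, Add(15, -1)) = Mul(-13, 14) = -182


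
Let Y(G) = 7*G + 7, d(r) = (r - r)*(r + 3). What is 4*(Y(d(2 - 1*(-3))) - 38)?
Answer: -124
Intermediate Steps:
d(r) = 0 (d(r) = 0*(3 + r) = 0)
Y(G) = 7 + 7*G
4*(Y(d(2 - 1*(-3))) - 38) = 4*((7 + 7*0) - 38) = 4*((7 + 0) - 38) = 4*(7 - 38) = 4*(-31) = -124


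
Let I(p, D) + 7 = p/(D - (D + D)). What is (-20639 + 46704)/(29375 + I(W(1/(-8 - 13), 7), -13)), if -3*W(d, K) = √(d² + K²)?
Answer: 256726032168060/289258780450027 + 21347235*√21610/578517560900054 ≈ 0.88754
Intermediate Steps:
W(d, K) = -√(K² + d²)/3 (W(d, K) = -√(d² + K²)/3 = -√(K² + d²)/3)
I(p, D) = -7 - p/D (I(p, D) = -7 + p/(D - (D + D)) = -7 + p/(D - 2*D) = -7 + p/((-D)) = -7 + p*(-1/D) = -7 - p/D)
(-20639 + 46704)/(29375 + I(W(1/(-8 - 13), 7), -13)) = (-20639 + 46704)/(29375 + (-7 - 1*(-√(7² + (1/(-8 - 13))²)/3)/(-13))) = 26065/(29375 + (-7 - 1*(-√(49 + (1/(-21))²)/3)*(-1/13))) = 26065/(29375 + (-7 - 1*(-√(49 + (-1/21)²)/3)*(-1/13))) = 26065/(29375 + (-7 - 1*(-√(49 + 1/441)/3)*(-1/13))) = 26065/(29375 + (-7 - 1*(-√21610/63)*(-1/13))) = 26065/(29375 + (-7 - √21610/819)) = 26065/(29368 - √21610/819)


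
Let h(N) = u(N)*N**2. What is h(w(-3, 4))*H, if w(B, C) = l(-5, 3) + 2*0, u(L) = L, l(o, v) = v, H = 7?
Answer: 189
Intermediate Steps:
w(B, C) = 3 (w(B, C) = 3 + 2*0 = 3 + 0 = 3)
h(N) = N**3 (h(N) = N*N**2 = N**3)
h(w(-3, 4))*H = 3**3*7 = 27*7 = 189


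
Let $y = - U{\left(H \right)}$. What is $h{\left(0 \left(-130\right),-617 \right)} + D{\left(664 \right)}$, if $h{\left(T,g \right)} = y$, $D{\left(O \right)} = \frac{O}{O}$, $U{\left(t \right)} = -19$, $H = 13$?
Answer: $20$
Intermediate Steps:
$D{\left(O \right)} = 1$
$y = 19$ ($y = \left(-1\right) \left(-19\right) = 19$)
$h{\left(T,g \right)} = 19$
$h{\left(0 \left(-130\right),-617 \right)} + D{\left(664 \right)} = 19 + 1 = 20$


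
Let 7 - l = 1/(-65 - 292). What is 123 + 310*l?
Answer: 818911/357 ≈ 2293.9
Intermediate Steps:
l = 2500/357 (l = 7 - 1/(-65 - 292) = 7 - 1/(-357) = 7 - 1*(-1/357) = 7 + 1/357 = 2500/357 ≈ 7.0028)
123 + 310*l = 123 + 310*(2500/357) = 123 + 775000/357 = 818911/357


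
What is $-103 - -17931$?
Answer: $17828$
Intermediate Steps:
$-103 - -17931 = -103 + 17931 = 17828$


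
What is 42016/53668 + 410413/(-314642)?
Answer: -2201511653/4221551714 ≈ -0.52149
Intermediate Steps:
42016/53668 + 410413/(-314642) = 42016*(1/53668) + 410413*(-1/314642) = 10504/13417 - 410413/314642 = -2201511653/4221551714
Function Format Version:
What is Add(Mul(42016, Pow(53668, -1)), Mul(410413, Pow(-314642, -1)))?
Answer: Rational(-2201511653, 4221551714) ≈ -0.52149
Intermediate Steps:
Add(Mul(42016, Pow(53668, -1)), Mul(410413, Pow(-314642, -1))) = Add(Mul(42016, Rational(1, 53668)), Mul(410413, Rational(-1, 314642))) = Add(Rational(10504, 13417), Rational(-410413, 314642)) = Rational(-2201511653, 4221551714)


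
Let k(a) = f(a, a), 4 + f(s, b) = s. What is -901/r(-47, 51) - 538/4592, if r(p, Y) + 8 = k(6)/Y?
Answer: 7528163/66584 ≈ 113.06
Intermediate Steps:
f(s, b) = -4 + s
k(a) = -4 + a
r(p, Y) = -8 + 2/Y (r(p, Y) = -8 + (-4 + 6)/Y = -8 + 2/Y)
-901/r(-47, 51) - 538/4592 = -901/(-8 + 2/51) - 538/4592 = -901/(-8 + 2*(1/51)) - 538*1/4592 = -901/(-8 + 2/51) - 269/2296 = -901/(-406/51) - 269/2296 = -901*(-51/406) - 269/2296 = 45951/406 - 269/2296 = 7528163/66584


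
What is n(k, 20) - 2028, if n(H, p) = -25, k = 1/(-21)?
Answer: -2053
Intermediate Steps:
k = -1/21 ≈ -0.047619
n(k, 20) - 2028 = -25 - 2028 = -2053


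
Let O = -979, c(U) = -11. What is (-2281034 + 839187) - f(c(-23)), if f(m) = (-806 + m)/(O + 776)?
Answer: -292695758/203 ≈ -1.4419e+6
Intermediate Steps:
f(m) = 806/203 - m/203 (f(m) = (-806 + m)/(-979 + 776) = (-806 + m)/(-203) = (-806 + m)*(-1/203) = 806/203 - m/203)
(-2281034 + 839187) - f(c(-23)) = (-2281034 + 839187) - (806/203 - 1/203*(-11)) = -1441847 - (806/203 + 11/203) = -1441847 - 1*817/203 = -1441847 - 817/203 = -292695758/203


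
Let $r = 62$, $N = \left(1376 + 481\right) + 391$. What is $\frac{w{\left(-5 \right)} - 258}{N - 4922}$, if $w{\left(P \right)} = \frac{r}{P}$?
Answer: $\frac{676}{6685} \approx 0.10112$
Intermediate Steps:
$N = 2248$ ($N = 1857 + 391 = 2248$)
$w{\left(P \right)} = \frac{62}{P}$
$\frac{w{\left(-5 \right)} - 258}{N - 4922} = \frac{\frac{62}{-5} - 258}{2248 - 4922} = \frac{62 \left(- \frac{1}{5}\right) - 258}{2248 - 4922} = \frac{- \frac{62}{5} - 258}{2248 - 4922} = - \frac{1352}{5 \left(-2674\right)} = \left(- \frac{1352}{5}\right) \left(- \frac{1}{2674}\right) = \frac{676}{6685}$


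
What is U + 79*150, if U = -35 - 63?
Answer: 11752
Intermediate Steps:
U = -98
U + 79*150 = -98 + 79*150 = -98 + 11850 = 11752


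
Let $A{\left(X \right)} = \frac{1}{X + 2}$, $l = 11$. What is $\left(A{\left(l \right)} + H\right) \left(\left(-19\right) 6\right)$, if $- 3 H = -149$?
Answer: $- \frac{73720}{13} \approx -5670.8$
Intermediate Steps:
$H = \frac{149}{3}$ ($H = \left(- \frac{1}{3}\right) \left(-149\right) = \frac{149}{3} \approx 49.667$)
$A{\left(X \right)} = \frac{1}{2 + X}$
$\left(A{\left(l \right)} + H\right) \left(\left(-19\right) 6\right) = \left(\frac{1}{2 + 11} + \frac{149}{3}\right) \left(\left(-19\right) 6\right) = \left(\frac{1}{13} + \frac{149}{3}\right) \left(-114\right) = \frac{1940}{39} \left(-114\right) = - \frac{73720}{13}$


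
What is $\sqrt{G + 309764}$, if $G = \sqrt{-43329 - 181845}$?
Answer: $\sqrt{309764 + i \sqrt{225174}} \approx 556.56 + 0.426 i$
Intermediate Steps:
$G = i \sqrt{225174}$ ($G = \sqrt{-225174} = i \sqrt{225174} \approx 474.52 i$)
$\sqrt{G + 309764} = \sqrt{i \sqrt{225174} + 309764} = \sqrt{309764 + i \sqrt{225174}}$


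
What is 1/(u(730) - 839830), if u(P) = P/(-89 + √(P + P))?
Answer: -27131033/22785728265830 + 73*√365/227857282658300 ≈ -1.1907e-6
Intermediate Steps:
u(P) = P/(-89 + √2*√P) (u(P) = P/(-89 + √(2*P)) = P/(-89 + √2*√P))
1/(u(730) - 839830) = 1/(730/(-89 + √2*√730) - 839830) = 1/(730/(-89 + 2*√365) - 839830) = 1/(-839830 + 730/(-89 + 2*√365))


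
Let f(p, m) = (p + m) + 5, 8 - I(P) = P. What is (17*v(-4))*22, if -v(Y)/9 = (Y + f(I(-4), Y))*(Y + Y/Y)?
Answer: 90882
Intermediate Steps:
I(P) = 8 - P
f(p, m) = 5 + m + p (f(p, m) = (m + p) + 5 = 5 + m + p)
v(Y) = -9*(1 + Y)*(17 + 2*Y) (v(Y) = -9*(Y + (5 + Y + (8 - 1*(-4))))*(Y + Y/Y) = -9*(Y + (5 + Y + (8 + 4)))*(Y + 1) = -9*(Y + (5 + Y + 12))*(1 + Y) = -9*(Y + (17 + Y))*(1 + Y) = -9*(17 + 2*Y)*(1 + Y) = -9*(1 + Y)*(17 + 2*Y))
(17*v(-4))*22 = (17*(-153 - 171*(-4) - 18*(-4)**2))*22 = (17*(-153 + 684 - 18*16))*22 = (17*(-153 + 684 - 288))*22 = (17*243)*22 = 4131*22 = 90882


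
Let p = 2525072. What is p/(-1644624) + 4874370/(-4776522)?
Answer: -209141331734/81828986643 ≈ -2.5558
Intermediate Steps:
p/(-1644624) + 4874370/(-4776522) = 2525072/(-1644624) + 4874370/(-4776522) = 2525072*(-1/1644624) + 4874370*(-1/4776522) = -157817/102789 - 812395/796087 = -209141331734/81828986643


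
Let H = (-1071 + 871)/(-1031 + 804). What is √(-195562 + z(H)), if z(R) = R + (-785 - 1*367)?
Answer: 3*I*√1126270034/227 ≈ 443.52*I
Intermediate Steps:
H = 200/227 (H = -200/(-227) = -200*(-1/227) = 200/227 ≈ 0.88106)
z(R) = -1152 + R (z(R) = R + (-785 - 367) = R - 1152 = -1152 + R)
√(-195562 + z(H)) = √(-195562 + (-1152 + 200/227)) = √(-195562 - 261304/227) = √(-44653878/227) = 3*I*√1126270034/227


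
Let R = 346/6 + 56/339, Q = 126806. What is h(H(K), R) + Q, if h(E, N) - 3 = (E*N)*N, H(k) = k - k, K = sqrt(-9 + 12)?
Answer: 126809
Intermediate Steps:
K = sqrt(3) ≈ 1.7320
R = 6535/113 (R = 346*(1/6) + 56*(1/339) = 173/3 + 56/339 = 6535/113 ≈ 57.832)
H(k) = 0
h(E, N) = 3 + E*N**2 (h(E, N) = 3 + (E*N)*N = 3 + E*N**2)
h(H(K), R) + Q = (3 + 0*(6535/113)**2) + 126806 = (3 + 0*(42706225/12769)) + 126806 = (3 + 0) + 126806 = 3 + 126806 = 126809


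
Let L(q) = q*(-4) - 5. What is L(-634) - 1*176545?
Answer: -174014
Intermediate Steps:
L(q) = -5 - 4*q (L(q) = -4*q - 5 = -5 - 4*q)
L(-634) - 1*176545 = (-5 - 4*(-634)) - 1*176545 = (-5 + 2536) - 176545 = 2531 - 176545 = -174014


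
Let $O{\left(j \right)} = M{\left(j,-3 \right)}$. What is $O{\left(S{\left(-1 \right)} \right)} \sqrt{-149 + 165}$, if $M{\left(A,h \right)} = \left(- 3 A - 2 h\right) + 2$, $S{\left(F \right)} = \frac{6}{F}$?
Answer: $104$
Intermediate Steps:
$M{\left(A,h \right)} = 2 - 3 A - 2 h$
$O{\left(j \right)} = 8 - 3 j$ ($O{\left(j \right)} = 2 - 3 j - -6 = 2 - 3 j + 6 = 8 - 3 j$)
$O{\left(S{\left(-1 \right)} \right)} \sqrt{-149 + 165} = \left(8 - 3 \frac{6}{-1}\right) \sqrt{-149 + 165} = \left(8 - 3 \cdot 6 \left(-1\right)\right) \sqrt{16} = \left(8 - -18\right) 4 = \left(8 + 18\right) 4 = 26 \cdot 4 = 104$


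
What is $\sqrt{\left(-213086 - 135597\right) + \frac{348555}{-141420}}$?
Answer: $\frac{i \sqrt{7748417264277}}{4714} \approx 590.5 i$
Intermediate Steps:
$\sqrt{\left(-213086 - 135597\right) + \frac{348555}{-141420}} = \sqrt{\left(-213086 - 135597\right) + 348555 \left(- \frac{1}{141420}\right)} = \sqrt{-348683 - \frac{23237}{9428}} = \sqrt{- \frac{3287406561}{9428}} = \frac{i \sqrt{7748417264277}}{4714}$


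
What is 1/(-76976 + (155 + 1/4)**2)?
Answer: -16/845975 ≈ -1.8913e-5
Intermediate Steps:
1/(-76976 + (155 + 1/4)**2) = 1/(-76976 + (621/4)**2) = 1/(-76976 + 385641/16) = 1/(-845975/16) = -16/845975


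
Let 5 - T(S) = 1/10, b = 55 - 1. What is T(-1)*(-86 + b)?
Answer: -784/5 ≈ -156.80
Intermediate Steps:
b = 54
T(S) = 49/10 (T(S) = 5 - 1/10 = 5 - 1*⅒ = 5 - ⅒ = 49/10)
T(-1)*(-86 + b) = 49*(-86 + 54)/10 = (49/10)*(-32) = -784/5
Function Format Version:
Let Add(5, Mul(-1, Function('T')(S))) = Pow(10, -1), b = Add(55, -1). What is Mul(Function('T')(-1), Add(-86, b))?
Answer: Rational(-784, 5) ≈ -156.80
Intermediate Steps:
b = 54
Function('T')(S) = Rational(49, 10) (Function('T')(S) = Add(5, Mul(-1, Pow(10, -1))) = Add(5, Mul(-1, Rational(1, 10))) = Add(5, Rational(-1, 10)) = Rational(49, 10))
Mul(Function('T')(-1), Add(-86, b)) = Mul(Rational(49, 10), Add(-86, 54)) = Mul(Rational(49, 10), -32) = Rational(-784, 5)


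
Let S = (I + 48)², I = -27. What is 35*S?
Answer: 15435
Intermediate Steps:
S = 441 (S = (-27 + 48)² = 21² = 441)
35*S = 35*441 = 15435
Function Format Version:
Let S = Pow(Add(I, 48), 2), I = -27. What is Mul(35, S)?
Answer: 15435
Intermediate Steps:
S = 441 (S = Pow(Add(-27, 48), 2) = Pow(21, 2) = 441)
Mul(35, S) = Mul(35, 441) = 15435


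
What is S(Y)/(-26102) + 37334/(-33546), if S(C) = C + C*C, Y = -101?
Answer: -328326667/218904423 ≈ -1.4999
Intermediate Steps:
S(C) = C + C²
S(Y)/(-26102) + 37334/(-33546) = -101*(1 - 101)/(-26102) + 37334/(-33546) = -101*(-100)*(-1/26102) + 37334*(-1/33546) = 10100*(-1/26102) - 18667/16773 = -5050/13051 - 18667/16773 = -328326667/218904423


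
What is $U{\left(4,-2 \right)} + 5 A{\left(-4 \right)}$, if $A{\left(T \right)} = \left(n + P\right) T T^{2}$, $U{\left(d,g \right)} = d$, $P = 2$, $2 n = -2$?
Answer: $-316$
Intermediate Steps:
$n = -1$ ($n = \frac{1}{2} \left(-2\right) = -1$)
$A{\left(T \right)} = T^{3}$ ($A{\left(T \right)} = \left(-1 + 2\right) T T^{2} = 1 T^{3} = T^{3}$)
$U{\left(4,-2 \right)} + 5 A{\left(-4 \right)} = 4 + 5 \left(-4\right)^{3} = 4 + 5 \left(-64\right) = 4 - 320 = -316$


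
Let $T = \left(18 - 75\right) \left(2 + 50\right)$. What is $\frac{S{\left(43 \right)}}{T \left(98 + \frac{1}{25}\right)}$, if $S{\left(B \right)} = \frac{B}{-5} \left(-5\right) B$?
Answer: $- \frac{1075}{168948} \approx -0.0063629$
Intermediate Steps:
$T = -2964$ ($T = \left(-57\right) 52 = -2964$)
$S{\left(B \right)} = B^{2}$ ($S{\left(B \right)} = B \left(- \frac{1}{5}\right) \left(-5\right) B = - \frac{B}{5} \left(-5\right) B = B B = B^{2}$)
$\frac{S{\left(43 \right)}}{T \left(98 + \frac{1}{25}\right)} = \frac{43^{2}}{\left(-2964\right) \left(98 + \frac{1}{25}\right)} = \frac{1849}{\left(-2964\right) \left(98 + \frac{1}{25}\right)} = \frac{1849}{\left(-2964\right) \frac{2451}{25}} = \frac{1849}{- \frac{7264764}{25}} = 1849 \left(- \frac{25}{7264764}\right) = - \frac{1075}{168948}$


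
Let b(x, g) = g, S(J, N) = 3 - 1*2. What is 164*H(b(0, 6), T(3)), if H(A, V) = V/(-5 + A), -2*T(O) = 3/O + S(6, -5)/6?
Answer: -287/3 ≈ -95.667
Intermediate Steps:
S(J, N) = 1 (S(J, N) = 3 - 2 = 1)
T(O) = -1/12 - 3/(2*O) (T(O) = -(3/O + 1/6)/2 = -(3/O + 1*(⅙))/2 = -(3/O + ⅙)/2 = -(⅙ + 3/O)/2 = -1/12 - 3/(2*O))
164*H(b(0, 6), T(3)) = 164*(((1/12)*(-18 - 1*3)/3)/(-5 + 6)) = 164*(((1/12)*(⅓)*(-18 - 3))/1) = 164*(((1/12)*(⅓)*(-21))*1) = 164*(-7/12*1) = 164*(-7/12) = -287/3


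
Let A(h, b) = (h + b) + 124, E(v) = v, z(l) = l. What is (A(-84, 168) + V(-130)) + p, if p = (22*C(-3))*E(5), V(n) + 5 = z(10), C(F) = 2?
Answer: 433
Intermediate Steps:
V(n) = 5 (V(n) = -5 + 10 = 5)
A(h, b) = 124 + b + h (A(h, b) = (b + h) + 124 = 124 + b + h)
p = 220 (p = (22*2)*5 = 44*5 = 220)
(A(-84, 168) + V(-130)) + p = ((124 + 168 - 84) + 5) + 220 = (208 + 5) + 220 = 213 + 220 = 433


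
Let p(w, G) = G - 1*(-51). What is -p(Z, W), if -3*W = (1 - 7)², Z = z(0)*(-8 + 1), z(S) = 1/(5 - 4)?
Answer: -39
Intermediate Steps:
z(S) = 1 (z(S) = 1/1 = 1)
Z = -7 (Z = 1*(-8 + 1) = 1*(-7) = -7)
W = -12 (W = -(1 - 7)²/3 = -⅓*(-6)² = -⅓*36 = -12)
p(w, G) = 51 + G (p(w, G) = G + 51 = 51 + G)
-p(Z, W) = -(51 - 12) = -1*39 = -39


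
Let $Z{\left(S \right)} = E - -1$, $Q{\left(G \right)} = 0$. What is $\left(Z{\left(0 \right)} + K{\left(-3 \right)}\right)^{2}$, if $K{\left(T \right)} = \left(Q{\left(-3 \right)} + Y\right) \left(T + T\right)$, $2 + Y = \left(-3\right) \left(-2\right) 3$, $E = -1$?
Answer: $9216$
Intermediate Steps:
$Y = 16$ ($Y = -2 + \left(-3\right) \left(-2\right) 3 = -2 + 6 \cdot 3 = -2 + 18 = 16$)
$Z{\left(S \right)} = 0$ ($Z{\left(S \right)} = -1 - -1 = -1 + 1 = 0$)
$K{\left(T \right)} = 32 T$ ($K{\left(T \right)} = \left(0 + 16\right) \left(T + T\right) = 16 \cdot 2 T = 32 T$)
$\left(Z{\left(0 \right)} + K{\left(-3 \right)}\right)^{2} = \left(0 + 32 \left(-3\right)\right)^{2} = \left(0 - 96\right)^{2} = \left(-96\right)^{2} = 9216$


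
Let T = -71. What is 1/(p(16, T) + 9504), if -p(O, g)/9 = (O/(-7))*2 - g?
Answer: 7/62343 ≈ 0.00011228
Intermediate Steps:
p(O, g) = 9*g + 18*O/7 (p(O, g) = -9*((O/(-7))*2 - g) = -9*((O*(-⅐))*2 - g) = -9*(-O/7*2 - g) = -9*(-2*O/7 - g) = -9*(-g - 2*O/7) = 9*g + 18*O/7)
1/(p(16, T) + 9504) = 1/((9*(-71) + (18/7)*16) + 9504) = 1/((-639 + 288/7) + 9504) = 1/(-4185/7 + 9504) = 1/(62343/7) = 7/62343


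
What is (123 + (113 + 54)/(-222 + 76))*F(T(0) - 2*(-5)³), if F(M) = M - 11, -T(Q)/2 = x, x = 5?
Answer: 4074139/146 ≈ 27905.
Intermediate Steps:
T(Q) = -10 (T(Q) = -2*5 = -10)
F(M) = -11 + M
(123 + (113 + 54)/(-222 + 76))*F(T(0) - 2*(-5)³) = (123 + (113 + 54)/(-222 + 76))*(-11 + (-10 - 2*(-5)³)) = (123 + 167/(-146))*(-11 + (-10 - 2*(-125))) = (123 + 167*(-1/146))*(-11 + (-10 + 250)) = (123 - 167/146)*(-11 + 240) = (17791/146)*229 = 4074139/146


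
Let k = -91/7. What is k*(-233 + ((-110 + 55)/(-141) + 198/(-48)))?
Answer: 3471481/1128 ≈ 3077.6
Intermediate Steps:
k = -13 (k = -91*1/7 = -13)
k*(-233 + ((-110 + 55)/(-141) + 198/(-48))) = -13*(-233 + ((-110 + 55)/(-141) + 198/(-48))) = -13*(-233 + (-55*(-1/141) + 198*(-1/48))) = -13*(-233 + (55/141 - 33/8)) = -13*(-233 - 4213/1128) = -13*(-267037/1128) = 3471481/1128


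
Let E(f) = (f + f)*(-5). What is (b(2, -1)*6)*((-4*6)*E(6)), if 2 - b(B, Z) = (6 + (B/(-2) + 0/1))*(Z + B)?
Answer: -25920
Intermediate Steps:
E(f) = -10*f (E(f) = (2*f)*(-5) = -10*f)
b(B, Z) = 2 - (6 - B/2)*(B + Z) (b(B, Z) = 2 - (6 + (B/(-2) + 0/1))*(Z + B) = 2 - (6 + (B*(-1/2) + 0*1))*(B + Z) = 2 - (6 + (-B/2 + 0))*(B + Z) = 2 - (6 - B/2)*(B + Z))
(b(2, -1)*6)*((-4*6)*E(6)) = ((2 + (1/2)*2**2 - 6*2 - 6*(-1) + (1/2)*2*(-1))*6)*((-4*6)*(-10*6)) = ((2 + (1/2)*4 - 12 + 6 - 1)*6)*(-24*(-60)) = ((2 + 2 - 12 + 6 - 1)*6)*1440 = -3*6*1440 = -18*1440 = -25920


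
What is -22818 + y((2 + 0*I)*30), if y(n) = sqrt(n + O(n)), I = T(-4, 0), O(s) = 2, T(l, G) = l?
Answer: -22818 + sqrt(62) ≈ -22810.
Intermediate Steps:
I = -4
y(n) = sqrt(2 + n) (y(n) = sqrt(n + 2) = sqrt(2 + n))
-22818 + y((2 + 0*I)*30) = -22818 + sqrt(2 + (2 + 0*(-4))*30) = -22818 + sqrt(2 + (2 + 0)*30) = -22818 + sqrt(2 + 2*30) = -22818 + sqrt(2 + 60) = -22818 + sqrt(62)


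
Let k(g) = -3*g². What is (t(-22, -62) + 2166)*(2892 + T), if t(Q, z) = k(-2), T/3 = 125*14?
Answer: 17537868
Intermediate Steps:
T = 5250 (T = 3*(125*14) = 3*1750 = 5250)
t(Q, z) = -12 (t(Q, z) = -3*(-2)² = -3*4 = -12)
(t(-22, -62) + 2166)*(2892 + T) = (-12 + 2166)*(2892 + 5250) = 2154*8142 = 17537868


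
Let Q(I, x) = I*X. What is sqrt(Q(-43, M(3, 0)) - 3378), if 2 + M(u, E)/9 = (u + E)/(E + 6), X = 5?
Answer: I*sqrt(3593) ≈ 59.942*I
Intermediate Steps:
M(u, E) = -18 + 9*(E + u)/(6 + E) (M(u, E) = -18 + 9*((u + E)/(E + 6)) = -18 + 9*((E + u)/(6 + E)) = -18 + 9*(E + u)/(6 + E))
Q(I, x) = 5*I (Q(I, x) = I*5 = 5*I)
sqrt(Q(-43, M(3, 0)) - 3378) = sqrt(5*(-43) - 3378) = sqrt(-215 - 3378) = sqrt(-3593) = I*sqrt(3593)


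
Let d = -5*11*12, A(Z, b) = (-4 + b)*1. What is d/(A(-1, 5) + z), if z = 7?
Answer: -165/2 ≈ -82.500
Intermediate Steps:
A(Z, b) = -4 + b
d = -660 (d = -55*12 = -660)
d/(A(-1, 5) + z) = -660/((-4 + 5) + 7) = -660/(1 + 7) = -660/8 = -660*⅛ = -165/2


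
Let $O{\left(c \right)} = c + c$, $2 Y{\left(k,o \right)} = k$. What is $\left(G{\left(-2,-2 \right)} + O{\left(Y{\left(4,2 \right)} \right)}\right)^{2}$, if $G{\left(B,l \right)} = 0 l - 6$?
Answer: $4$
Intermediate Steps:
$Y{\left(k,o \right)} = \frac{k}{2}$
$O{\left(c \right)} = 2 c$
$G{\left(B,l \right)} = -6$ ($G{\left(B,l \right)} = 0 - 6 = -6$)
$\left(G{\left(-2,-2 \right)} + O{\left(Y{\left(4,2 \right)} \right)}\right)^{2} = \left(-6 + 2 \cdot \frac{1}{2} \cdot 4\right)^{2} = \left(-6 + 2 \cdot 2\right)^{2} = \left(-6 + 4\right)^{2} = \left(-2\right)^{2} = 4$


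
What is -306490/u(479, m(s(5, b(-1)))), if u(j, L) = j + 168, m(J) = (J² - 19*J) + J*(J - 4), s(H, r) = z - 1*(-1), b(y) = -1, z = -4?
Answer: -306490/647 ≈ -473.71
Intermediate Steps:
s(H, r) = -3 (s(H, r) = -4 - 1*(-1) = -4 + 1 = -3)
m(J) = J² - 19*J + J*(-4 + J) (m(J) = (J² - 19*J) + J*(-4 + J) = J² - 19*J + J*(-4 + J))
u(j, L) = 168 + j
-306490/u(479, m(s(5, b(-1)))) = -306490/(168 + 479) = -306490/647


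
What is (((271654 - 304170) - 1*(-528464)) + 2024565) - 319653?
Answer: 2200860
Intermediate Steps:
(((271654 - 304170) - 1*(-528464)) + 2024565) - 319653 = ((-32516 + 528464) + 2024565) - 319653 = (495948 + 2024565) - 319653 = 2520513 - 319653 = 2200860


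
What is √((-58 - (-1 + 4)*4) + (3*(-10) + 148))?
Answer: 4*√3 ≈ 6.9282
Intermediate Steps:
√((-58 - (-1 + 4)*4) + (3*(-10) + 148)) = √((-58 - 3*4) + (-30 + 148)) = √((-58 - 1*12) + 118) = √((-58 - 12) + 118) = √(-70 + 118) = √48 = 4*√3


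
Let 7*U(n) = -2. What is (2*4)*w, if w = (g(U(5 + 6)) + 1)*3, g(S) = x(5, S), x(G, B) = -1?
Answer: 0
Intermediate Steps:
U(n) = -2/7 (U(n) = (⅐)*(-2) = -2/7)
g(S) = -1
w = 0 (w = (-1 + 1)*3 = 0*3 = 0)
(2*4)*w = (2*4)*0 = 8*0 = 0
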